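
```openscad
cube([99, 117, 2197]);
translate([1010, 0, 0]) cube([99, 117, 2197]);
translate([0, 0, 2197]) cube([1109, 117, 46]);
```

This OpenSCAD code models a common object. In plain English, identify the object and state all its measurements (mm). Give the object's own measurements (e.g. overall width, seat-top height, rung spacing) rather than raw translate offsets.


A door frame. The clear opening is 911 mm wide and 2197 mm high. Two 99 mm wide jambs, 117 mm deep, stand either side of the opening from the floor to the top of the opening. A 46 mm thick head sits across the top of both jambs, spanning the full outside width of the frame.


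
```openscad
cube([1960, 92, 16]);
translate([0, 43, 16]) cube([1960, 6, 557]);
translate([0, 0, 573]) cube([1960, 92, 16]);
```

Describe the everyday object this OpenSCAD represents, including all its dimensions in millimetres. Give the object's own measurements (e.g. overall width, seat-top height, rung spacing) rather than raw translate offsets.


An I-beam lying along x, 1960 mm long. Overall section height 589 mm. Two flanges 92 mm wide (y) and 16 mm thick, one on the floor and one at the top; a web 6 mm thick runs between them, centred on the flange width.


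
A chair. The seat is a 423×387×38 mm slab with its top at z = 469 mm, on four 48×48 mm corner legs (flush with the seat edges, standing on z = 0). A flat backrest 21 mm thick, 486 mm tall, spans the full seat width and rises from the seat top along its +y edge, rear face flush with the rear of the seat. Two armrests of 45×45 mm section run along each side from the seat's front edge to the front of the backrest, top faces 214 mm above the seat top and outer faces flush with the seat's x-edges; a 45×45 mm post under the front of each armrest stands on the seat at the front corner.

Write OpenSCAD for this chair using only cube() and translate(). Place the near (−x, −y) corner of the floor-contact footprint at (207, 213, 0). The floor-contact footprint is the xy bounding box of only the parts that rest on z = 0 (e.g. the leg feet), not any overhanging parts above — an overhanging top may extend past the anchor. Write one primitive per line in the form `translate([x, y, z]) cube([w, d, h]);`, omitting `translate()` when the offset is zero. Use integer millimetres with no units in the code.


translate([207, 213, 431]) cube([423, 387, 38]);
translate([207, 213, 0]) cube([48, 48, 431]);
translate([582, 213, 0]) cube([48, 48, 431]);
translate([207, 552, 0]) cube([48, 48, 431]);
translate([582, 552, 0]) cube([48, 48, 431]);
translate([207, 579, 469]) cube([423, 21, 486]);
translate([207, 213, 638]) cube([45, 366, 45]);
translate([585, 213, 638]) cube([45, 366, 45]);
translate([207, 213, 469]) cube([45, 45, 169]);
translate([585, 213, 469]) cube([45, 45, 169]);


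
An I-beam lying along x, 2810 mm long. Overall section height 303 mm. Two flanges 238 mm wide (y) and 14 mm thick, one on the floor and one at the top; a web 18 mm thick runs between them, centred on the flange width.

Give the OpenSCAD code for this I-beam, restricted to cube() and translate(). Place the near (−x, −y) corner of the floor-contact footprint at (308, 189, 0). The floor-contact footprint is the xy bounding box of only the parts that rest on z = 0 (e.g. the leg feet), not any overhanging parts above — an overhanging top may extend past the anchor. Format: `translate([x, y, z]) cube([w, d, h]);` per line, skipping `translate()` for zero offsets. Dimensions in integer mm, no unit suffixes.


translate([308, 189, 0]) cube([2810, 238, 14]);
translate([308, 299, 14]) cube([2810, 18, 275]);
translate([308, 189, 289]) cube([2810, 238, 14]);


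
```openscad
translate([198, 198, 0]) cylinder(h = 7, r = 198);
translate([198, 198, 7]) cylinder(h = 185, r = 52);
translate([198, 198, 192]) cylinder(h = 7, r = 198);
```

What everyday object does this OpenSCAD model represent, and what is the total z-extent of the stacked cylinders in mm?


A spool. The overall height is 199 mm.

Three coaxial cylinders, large–small–large — a spool. Two 7 mm flanges and a 185 mm core give 7 + 185 + 7 = 199 mm.


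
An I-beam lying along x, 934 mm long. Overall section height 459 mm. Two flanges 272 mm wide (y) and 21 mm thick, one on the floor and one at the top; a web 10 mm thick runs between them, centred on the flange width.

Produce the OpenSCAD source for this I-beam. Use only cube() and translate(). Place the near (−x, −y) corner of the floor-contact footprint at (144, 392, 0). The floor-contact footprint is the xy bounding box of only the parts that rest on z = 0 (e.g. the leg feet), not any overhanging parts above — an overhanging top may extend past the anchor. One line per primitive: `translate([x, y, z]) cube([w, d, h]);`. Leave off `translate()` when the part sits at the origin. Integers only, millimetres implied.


translate([144, 392, 0]) cube([934, 272, 21]);
translate([144, 523, 21]) cube([934, 10, 417]);
translate([144, 392, 438]) cube([934, 272, 21]);


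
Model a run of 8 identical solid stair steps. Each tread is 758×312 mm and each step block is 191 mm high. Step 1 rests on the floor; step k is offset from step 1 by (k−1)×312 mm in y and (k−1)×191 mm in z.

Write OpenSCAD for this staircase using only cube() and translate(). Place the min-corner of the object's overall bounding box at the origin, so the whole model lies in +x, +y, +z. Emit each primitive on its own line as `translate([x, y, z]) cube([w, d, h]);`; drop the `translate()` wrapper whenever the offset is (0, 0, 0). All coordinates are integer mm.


cube([758, 312, 191]);
translate([0, 312, 191]) cube([758, 312, 191]);
translate([0, 624, 382]) cube([758, 312, 191]);
translate([0, 936, 573]) cube([758, 312, 191]);
translate([0, 1248, 764]) cube([758, 312, 191]);
translate([0, 1560, 955]) cube([758, 312, 191]);
translate([0, 1872, 1146]) cube([758, 312, 191]);
translate([0, 2184, 1337]) cube([758, 312, 191]);


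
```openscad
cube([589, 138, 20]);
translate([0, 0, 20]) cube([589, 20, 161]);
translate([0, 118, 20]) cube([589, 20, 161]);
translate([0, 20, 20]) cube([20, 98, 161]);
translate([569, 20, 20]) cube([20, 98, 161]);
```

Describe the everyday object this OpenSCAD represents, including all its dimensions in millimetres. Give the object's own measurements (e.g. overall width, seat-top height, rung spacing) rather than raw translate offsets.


An open-topped rectangular box: outside dimensions 589×138×181 mm, with a uniform wall and base thickness of 20 mm. The base is a full 589×138 slab on the floor; four walls sit on top of the base. The front and back walls (the −y and +y sides) span the full width; the two side walls fit between them.


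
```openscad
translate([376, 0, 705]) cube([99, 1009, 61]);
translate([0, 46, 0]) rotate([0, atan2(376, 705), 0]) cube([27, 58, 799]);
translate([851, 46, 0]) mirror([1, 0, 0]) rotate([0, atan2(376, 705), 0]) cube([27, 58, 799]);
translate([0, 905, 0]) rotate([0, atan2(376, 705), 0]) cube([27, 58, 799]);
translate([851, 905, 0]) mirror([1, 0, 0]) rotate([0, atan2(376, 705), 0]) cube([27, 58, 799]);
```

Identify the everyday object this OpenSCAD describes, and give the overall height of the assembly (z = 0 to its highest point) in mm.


A sawhorse. The overall height is 766 mm.

A beam across two mirrored pairs of raked legs — a sawhorse. The beam's underside is at z = 705 (matching the legs' vertical rise in atan2(376, 705)) and the beam is 61 mm tall, so its top is at 705 + 61 = 766 mm. The raked legs top out at the beam's underside, so that is the highest point.


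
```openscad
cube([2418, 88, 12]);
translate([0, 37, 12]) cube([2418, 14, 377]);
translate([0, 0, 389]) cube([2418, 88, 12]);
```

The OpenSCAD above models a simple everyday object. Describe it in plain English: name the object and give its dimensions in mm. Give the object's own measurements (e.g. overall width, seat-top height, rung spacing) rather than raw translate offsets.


An I-beam lying along x, 2418 mm long. Overall section height 401 mm. Two flanges 88 mm wide (y) and 12 mm thick, one on the floor and one at the top; a web 14 mm thick runs between them, centred on the flange width.


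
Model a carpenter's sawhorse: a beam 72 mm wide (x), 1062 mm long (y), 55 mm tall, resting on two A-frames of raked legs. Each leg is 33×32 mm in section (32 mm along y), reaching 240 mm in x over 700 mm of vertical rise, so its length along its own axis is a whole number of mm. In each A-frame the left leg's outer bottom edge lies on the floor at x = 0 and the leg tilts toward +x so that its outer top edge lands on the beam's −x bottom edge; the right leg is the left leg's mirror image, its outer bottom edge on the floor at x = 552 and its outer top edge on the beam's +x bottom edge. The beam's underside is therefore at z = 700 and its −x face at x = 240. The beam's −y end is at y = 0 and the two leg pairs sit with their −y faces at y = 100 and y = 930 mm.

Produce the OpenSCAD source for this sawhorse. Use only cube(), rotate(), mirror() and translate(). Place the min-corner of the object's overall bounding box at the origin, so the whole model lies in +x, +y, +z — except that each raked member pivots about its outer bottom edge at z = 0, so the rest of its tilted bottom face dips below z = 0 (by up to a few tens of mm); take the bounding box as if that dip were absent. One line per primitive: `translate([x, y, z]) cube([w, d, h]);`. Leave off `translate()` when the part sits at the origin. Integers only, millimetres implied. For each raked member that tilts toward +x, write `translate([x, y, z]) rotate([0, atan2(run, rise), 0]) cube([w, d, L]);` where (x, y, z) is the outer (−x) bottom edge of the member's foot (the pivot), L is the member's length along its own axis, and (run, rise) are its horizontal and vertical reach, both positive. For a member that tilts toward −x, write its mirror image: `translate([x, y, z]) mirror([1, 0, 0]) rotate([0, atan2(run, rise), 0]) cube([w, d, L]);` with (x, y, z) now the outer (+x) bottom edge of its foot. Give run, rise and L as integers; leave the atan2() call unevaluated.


translate([240, 0, 700]) cube([72, 1062, 55]);
translate([0, 100, 0]) rotate([0, atan2(240, 700), 0]) cube([33, 32, 740]);
translate([552, 100, 0]) mirror([1, 0, 0]) rotate([0, atan2(240, 700), 0]) cube([33, 32, 740]);
translate([0, 930, 0]) rotate([0, atan2(240, 700), 0]) cube([33, 32, 740]);
translate([552, 930, 0]) mirror([1, 0, 0]) rotate([0, atan2(240, 700), 0]) cube([33, 32, 740]);


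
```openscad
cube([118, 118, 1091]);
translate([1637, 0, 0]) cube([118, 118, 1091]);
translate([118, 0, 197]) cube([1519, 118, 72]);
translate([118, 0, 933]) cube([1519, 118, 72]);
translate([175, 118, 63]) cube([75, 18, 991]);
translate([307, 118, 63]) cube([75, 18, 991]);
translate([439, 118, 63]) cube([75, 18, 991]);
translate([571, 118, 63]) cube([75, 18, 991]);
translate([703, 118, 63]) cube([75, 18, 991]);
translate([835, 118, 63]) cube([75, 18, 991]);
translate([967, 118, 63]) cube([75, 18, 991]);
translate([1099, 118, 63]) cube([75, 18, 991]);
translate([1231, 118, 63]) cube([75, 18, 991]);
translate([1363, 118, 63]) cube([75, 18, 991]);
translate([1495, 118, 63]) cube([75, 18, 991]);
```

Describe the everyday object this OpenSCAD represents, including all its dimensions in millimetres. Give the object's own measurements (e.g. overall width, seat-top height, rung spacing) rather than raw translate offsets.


A fence section. Two 118×118 mm posts, 1091 mm tall, stand on the floor with a clear span of 1519 mm between their inner faces. Two horizontal rails of 118×72 mm section span the gap between the posts with their undersides at z = 197 mm and z = 933 mm, flush with the posts' −y face. 11 pickets, each 75 mm wide, 18 mm thick and 991 mm tall, are fixed to the +y face of the rails with their bottoms at z = 63 mm, spaced across the span with a 57 mm gap after the −x post and between neighbouring pickets, with 67 mm left before the +x post.


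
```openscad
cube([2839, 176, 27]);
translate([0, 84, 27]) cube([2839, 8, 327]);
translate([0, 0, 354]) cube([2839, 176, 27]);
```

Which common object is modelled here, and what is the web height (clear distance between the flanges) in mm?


An I-beam. The web height is 327 mm.

Two wide flanges with a thin centred web — an I-beam. Overall 381 mm minus two 27 mm flanges gives a web of 381 − 2·27 = 327 mm.


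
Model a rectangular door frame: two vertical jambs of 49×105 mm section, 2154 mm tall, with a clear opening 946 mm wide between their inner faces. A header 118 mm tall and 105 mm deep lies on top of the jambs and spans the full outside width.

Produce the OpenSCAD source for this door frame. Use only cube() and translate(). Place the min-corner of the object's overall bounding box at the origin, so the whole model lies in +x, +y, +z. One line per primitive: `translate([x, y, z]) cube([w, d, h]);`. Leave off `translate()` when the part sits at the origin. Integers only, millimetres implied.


cube([49, 105, 2154]);
translate([995, 0, 0]) cube([49, 105, 2154]);
translate([0, 0, 2154]) cube([1044, 105, 118]);


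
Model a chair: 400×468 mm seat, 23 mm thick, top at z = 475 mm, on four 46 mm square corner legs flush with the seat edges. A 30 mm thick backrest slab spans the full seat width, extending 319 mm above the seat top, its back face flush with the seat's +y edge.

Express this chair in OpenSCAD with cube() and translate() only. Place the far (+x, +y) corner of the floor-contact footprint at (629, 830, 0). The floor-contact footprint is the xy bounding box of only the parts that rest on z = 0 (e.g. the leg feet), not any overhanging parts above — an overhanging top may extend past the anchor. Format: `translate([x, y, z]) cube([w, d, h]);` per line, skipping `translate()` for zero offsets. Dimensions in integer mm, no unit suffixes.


translate([229, 362, 452]) cube([400, 468, 23]);
translate([229, 362, 0]) cube([46, 46, 452]);
translate([583, 362, 0]) cube([46, 46, 452]);
translate([229, 784, 0]) cube([46, 46, 452]);
translate([583, 784, 0]) cube([46, 46, 452]);
translate([229, 800, 475]) cube([400, 30, 319]);


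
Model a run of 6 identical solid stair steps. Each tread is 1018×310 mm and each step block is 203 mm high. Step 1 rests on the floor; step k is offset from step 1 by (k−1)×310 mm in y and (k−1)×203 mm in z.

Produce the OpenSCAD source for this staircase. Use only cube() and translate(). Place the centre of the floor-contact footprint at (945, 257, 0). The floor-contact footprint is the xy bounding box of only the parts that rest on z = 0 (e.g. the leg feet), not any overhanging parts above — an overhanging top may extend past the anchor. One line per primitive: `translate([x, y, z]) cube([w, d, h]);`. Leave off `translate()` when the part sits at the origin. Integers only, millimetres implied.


translate([436, 102, 0]) cube([1018, 310, 203]);
translate([436, 412, 203]) cube([1018, 310, 203]);
translate([436, 722, 406]) cube([1018, 310, 203]);
translate([436, 1032, 609]) cube([1018, 310, 203]);
translate([436, 1342, 812]) cube([1018, 310, 203]);
translate([436, 1652, 1015]) cube([1018, 310, 203]);


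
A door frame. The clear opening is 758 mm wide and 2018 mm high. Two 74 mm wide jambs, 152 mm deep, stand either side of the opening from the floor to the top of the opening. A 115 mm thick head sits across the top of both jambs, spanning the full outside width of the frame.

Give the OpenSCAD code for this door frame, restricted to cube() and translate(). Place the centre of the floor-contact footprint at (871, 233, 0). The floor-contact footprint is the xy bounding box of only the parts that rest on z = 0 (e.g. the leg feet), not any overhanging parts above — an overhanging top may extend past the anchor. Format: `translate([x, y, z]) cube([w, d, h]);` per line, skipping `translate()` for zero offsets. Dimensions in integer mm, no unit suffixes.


translate([418, 157, 0]) cube([74, 152, 2018]);
translate([1250, 157, 0]) cube([74, 152, 2018]);
translate([418, 157, 2018]) cube([906, 152, 115]);


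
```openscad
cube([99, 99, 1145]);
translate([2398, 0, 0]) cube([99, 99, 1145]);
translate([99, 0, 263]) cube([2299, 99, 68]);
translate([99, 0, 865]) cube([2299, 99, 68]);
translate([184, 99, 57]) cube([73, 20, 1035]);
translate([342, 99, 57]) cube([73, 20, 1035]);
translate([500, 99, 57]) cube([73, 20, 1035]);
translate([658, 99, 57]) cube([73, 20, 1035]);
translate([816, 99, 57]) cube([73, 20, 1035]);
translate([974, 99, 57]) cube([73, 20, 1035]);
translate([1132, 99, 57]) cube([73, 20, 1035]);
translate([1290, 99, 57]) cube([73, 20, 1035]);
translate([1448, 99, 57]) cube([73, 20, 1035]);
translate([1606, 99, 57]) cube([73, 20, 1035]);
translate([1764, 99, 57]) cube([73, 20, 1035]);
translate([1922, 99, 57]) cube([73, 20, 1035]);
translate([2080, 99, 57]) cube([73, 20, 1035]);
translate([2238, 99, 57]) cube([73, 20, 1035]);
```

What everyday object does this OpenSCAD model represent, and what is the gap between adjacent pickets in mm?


A fence section. The picket gap is 85 mm.

Two posts, two rails, 14 pickets — a fence section. Span 2299 mm holds 14 pickets of 73 mm with 15 equal gaps: ⌊(2299 − 14·73) / 15⌋ = 85 mm.


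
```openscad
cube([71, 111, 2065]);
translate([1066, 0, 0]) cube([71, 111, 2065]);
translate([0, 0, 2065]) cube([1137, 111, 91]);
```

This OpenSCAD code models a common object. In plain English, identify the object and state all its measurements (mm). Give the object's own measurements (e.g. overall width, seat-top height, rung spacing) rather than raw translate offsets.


A door frame. The clear opening is 995 mm wide and 2065 mm high. Two 71 mm wide jambs, 111 mm deep, stand either side of the opening from the floor to the top of the opening. A 91 mm thick head sits across the top of both jambs, spanning the full outside width of the frame.


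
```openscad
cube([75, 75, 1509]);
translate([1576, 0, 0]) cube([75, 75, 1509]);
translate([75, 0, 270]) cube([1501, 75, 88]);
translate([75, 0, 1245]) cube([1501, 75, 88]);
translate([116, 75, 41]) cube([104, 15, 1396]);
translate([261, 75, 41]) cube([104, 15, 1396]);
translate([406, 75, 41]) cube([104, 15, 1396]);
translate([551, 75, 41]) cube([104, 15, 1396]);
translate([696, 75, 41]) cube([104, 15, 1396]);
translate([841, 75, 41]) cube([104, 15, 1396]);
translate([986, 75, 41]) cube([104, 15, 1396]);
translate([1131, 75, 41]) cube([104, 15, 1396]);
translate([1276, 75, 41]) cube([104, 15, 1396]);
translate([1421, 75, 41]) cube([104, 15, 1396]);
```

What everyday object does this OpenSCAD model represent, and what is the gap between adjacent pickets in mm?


A fence section. The picket gap is 41 mm.

Two posts, two rails, 10 pickets — a fence section. Span 1501 mm holds 10 pickets of 104 mm with 11 equal gaps: ⌊(1501 − 10·104) / 11⌋ = 41 mm.


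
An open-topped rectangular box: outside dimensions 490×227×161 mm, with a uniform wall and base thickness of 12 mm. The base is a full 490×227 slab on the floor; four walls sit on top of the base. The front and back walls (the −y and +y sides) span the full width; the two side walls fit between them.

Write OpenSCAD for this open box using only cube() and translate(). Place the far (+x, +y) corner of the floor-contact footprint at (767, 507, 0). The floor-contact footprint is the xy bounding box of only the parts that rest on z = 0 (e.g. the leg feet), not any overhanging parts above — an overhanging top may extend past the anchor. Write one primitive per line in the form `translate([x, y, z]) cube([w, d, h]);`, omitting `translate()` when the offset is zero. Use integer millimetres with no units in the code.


translate([277, 280, 0]) cube([490, 227, 12]);
translate([277, 280, 12]) cube([490, 12, 149]);
translate([277, 495, 12]) cube([490, 12, 149]);
translate([277, 292, 12]) cube([12, 203, 149]);
translate([755, 292, 12]) cube([12, 203, 149]);


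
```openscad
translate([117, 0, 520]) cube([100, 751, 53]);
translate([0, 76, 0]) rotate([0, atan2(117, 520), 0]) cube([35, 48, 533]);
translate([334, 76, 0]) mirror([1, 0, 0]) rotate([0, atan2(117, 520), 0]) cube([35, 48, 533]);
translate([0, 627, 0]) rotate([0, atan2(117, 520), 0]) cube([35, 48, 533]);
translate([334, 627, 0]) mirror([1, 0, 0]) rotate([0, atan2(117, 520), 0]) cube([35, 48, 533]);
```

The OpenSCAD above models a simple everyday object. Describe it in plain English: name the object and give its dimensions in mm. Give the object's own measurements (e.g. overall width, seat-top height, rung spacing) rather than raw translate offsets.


A sawhorse. A 100×751×53 mm beam (x, y, z) sits on two A-frame leg pairs. Each pair is two raked legs of 35×48 mm section (48 mm along y) splaying symmetrically in x. Each leg rises 520 mm vertically over 117 mm of horizontal reach and is 533 mm long along its own axis. Every leg's outer bottom edge rests on the floor and its outer top edge meets a bottom edge of the beam — the left legs (tilting toward +x) meet the beam's −x bottom edge, the right legs (their mirror images, tilting toward −x) meet its +x bottom edge — so the leg tops tuck under the beam, the beam's underside is 520 mm above the floor, and the feet are 334 mm apart outside-to-outside with the beam centred between them. The two leg pairs are set in 76 mm from either end of the beam.


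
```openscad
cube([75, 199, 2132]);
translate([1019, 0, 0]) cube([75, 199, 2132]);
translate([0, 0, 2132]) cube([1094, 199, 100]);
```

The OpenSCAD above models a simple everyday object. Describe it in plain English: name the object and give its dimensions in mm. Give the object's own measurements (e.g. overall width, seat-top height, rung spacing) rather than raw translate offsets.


A door frame. The clear opening is 944 mm wide and 2132 mm high. Two 75 mm wide jambs, 199 mm deep, stand either side of the opening from the floor to the top of the opening. A 100 mm thick head sits across the top of both jambs, spanning the full outside width of the frame.


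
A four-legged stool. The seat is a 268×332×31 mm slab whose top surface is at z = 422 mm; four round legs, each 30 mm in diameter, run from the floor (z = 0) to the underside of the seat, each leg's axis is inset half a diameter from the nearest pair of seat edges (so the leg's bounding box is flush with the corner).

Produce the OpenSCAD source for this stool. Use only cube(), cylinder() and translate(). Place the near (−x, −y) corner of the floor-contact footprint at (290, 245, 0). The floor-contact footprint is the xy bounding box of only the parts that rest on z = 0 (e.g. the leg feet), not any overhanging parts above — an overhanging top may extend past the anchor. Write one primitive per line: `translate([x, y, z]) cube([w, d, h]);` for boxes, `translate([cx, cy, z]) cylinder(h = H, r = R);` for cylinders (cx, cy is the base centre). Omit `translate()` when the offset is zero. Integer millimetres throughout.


translate([290, 245, 391]) cube([268, 332, 31]);
translate([305, 260, 0]) cylinder(h = 391, r = 15);
translate([543, 260, 0]) cylinder(h = 391, r = 15);
translate([305, 562, 0]) cylinder(h = 391, r = 15);
translate([543, 562, 0]) cylinder(h = 391, r = 15);


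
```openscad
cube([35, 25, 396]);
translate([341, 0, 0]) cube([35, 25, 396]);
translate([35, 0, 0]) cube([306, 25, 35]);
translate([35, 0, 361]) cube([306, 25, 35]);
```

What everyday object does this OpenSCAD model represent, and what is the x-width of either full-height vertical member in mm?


A picture frame. The border width is 35 mm.

Four thin pieces enclosing a rectangular opening — a picture frame. The two full-height stiles are 396 mm tall; the top rail sits at z = 361 and is 35 mm tall, so the border above the opening is 396 − 361 = 35 mm, matching the stile x-width.


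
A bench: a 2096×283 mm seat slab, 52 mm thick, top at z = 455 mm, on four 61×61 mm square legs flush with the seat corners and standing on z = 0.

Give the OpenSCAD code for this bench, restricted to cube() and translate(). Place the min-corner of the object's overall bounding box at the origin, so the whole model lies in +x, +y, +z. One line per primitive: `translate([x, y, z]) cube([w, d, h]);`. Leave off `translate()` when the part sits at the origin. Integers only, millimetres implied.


translate([0, 0, 403]) cube([2096, 283, 52]);
cube([61, 61, 403]);
translate([0, 222, 0]) cube([61, 61, 403]);
translate([2035, 0, 0]) cube([61, 61, 403]);
translate([2035, 222, 0]) cube([61, 61, 403]);


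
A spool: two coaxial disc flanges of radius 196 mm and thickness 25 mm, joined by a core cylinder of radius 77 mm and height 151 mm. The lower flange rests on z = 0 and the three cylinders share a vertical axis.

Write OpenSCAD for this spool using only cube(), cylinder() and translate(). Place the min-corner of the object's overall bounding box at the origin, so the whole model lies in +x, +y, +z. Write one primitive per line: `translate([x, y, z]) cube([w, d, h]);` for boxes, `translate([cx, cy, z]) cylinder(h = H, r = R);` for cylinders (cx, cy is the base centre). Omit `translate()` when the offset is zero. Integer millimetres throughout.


translate([196, 196, 0]) cylinder(h = 25, r = 196);
translate([196, 196, 25]) cylinder(h = 151, r = 77);
translate([196, 196, 176]) cylinder(h = 25, r = 196);


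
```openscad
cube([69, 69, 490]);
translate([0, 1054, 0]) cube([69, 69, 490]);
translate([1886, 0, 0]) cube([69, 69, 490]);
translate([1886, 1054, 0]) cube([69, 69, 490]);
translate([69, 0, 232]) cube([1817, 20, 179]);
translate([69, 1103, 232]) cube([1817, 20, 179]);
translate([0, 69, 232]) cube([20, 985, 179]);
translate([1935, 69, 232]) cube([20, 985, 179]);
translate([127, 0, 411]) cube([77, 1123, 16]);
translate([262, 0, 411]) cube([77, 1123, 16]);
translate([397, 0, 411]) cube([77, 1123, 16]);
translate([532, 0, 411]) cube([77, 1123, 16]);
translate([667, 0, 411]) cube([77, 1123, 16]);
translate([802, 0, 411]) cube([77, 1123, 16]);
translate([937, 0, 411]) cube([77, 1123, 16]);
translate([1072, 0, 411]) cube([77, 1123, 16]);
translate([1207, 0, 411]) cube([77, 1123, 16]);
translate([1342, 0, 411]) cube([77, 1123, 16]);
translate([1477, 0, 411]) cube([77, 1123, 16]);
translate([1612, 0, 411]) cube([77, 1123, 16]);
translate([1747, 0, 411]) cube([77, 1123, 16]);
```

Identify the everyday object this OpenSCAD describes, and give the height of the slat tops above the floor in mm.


A bed frame. The slat-top height is 427 mm.

Four posts, four rails, and a row of slats — a bed frame. Slats sit on the rails at z = 232 + 179 = 411; with slat thickness 16, the top is 427 mm.


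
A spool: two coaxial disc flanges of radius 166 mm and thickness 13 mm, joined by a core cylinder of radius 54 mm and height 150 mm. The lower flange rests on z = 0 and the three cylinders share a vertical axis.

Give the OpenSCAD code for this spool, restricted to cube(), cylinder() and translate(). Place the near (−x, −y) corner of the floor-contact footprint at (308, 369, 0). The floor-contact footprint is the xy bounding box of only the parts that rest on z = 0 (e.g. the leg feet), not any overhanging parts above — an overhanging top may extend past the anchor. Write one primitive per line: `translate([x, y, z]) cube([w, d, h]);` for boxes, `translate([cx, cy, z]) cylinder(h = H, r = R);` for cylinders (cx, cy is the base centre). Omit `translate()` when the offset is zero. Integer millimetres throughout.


translate([474, 535, 0]) cylinder(h = 13, r = 166);
translate([474, 535, 13]) cylinder(h = 150, r = 54);
translate([474, 535, 163]) cylinder(h = 13, r = 166);


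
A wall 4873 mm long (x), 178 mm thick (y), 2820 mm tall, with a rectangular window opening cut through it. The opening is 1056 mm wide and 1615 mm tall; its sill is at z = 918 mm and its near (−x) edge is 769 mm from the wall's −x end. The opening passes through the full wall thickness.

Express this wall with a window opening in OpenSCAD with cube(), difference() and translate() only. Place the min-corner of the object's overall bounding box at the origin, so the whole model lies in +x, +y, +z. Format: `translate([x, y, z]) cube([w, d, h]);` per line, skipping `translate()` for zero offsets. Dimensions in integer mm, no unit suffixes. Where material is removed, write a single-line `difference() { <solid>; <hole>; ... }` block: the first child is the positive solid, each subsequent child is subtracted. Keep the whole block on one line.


difference() { cube([4873, 178, 2820]); translate([769, 0, 918]) cube([1056, 178, 1615]); }


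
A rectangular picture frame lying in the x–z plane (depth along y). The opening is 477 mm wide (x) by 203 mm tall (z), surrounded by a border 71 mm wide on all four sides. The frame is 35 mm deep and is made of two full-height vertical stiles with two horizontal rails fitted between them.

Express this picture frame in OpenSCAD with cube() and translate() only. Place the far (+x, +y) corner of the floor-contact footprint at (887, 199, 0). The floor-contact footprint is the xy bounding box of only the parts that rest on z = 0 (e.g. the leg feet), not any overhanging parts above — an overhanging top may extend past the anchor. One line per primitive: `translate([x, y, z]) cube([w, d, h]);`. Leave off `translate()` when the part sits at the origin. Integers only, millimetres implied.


translate([268, 164, 0]) cube([71, 35, 345]);
translate([816, 164, 0]) cube([71, 35, 345]);
translate([339, 164, 0]) cube([477, 35, 71]);
translate([339, 164, 274]) cube([477, 35, 71]);


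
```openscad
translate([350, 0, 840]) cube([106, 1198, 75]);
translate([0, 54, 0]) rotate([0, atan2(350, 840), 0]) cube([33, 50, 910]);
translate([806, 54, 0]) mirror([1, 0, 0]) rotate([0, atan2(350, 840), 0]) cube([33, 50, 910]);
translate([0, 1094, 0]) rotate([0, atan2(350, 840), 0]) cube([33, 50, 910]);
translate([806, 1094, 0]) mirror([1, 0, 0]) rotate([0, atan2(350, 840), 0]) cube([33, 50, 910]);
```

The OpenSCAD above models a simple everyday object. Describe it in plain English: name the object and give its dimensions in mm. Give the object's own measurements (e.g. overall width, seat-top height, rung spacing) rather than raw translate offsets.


A sawhorse. A 106×1198×75 mm beam (x, y, z) sits on two A-frame leg pairs. Each pair is two raked legs of 33×50 mm section (50 mm along y) splaying symmetrically in x. Each leg rises 840 mm vertically over 350 mm of horizontal reach and is 910 mm long along its own axis. Every leg's outer bottom edge rests on the floor and its outer top edge meets a bottom edge of the beam — the left legs (tilting toward +x) meet the beam's −x bottom edge, the right legs (their mirror images, tilting toward −x) meet its +x bottom edge — so the leg tops tuck under the beam, the beam's underside is 840 mm above the floor, and the feet are 806 mm apart outside-to-outside with the beam centred between them. The two leg pairs are set in 54 mm from either end of the beam.


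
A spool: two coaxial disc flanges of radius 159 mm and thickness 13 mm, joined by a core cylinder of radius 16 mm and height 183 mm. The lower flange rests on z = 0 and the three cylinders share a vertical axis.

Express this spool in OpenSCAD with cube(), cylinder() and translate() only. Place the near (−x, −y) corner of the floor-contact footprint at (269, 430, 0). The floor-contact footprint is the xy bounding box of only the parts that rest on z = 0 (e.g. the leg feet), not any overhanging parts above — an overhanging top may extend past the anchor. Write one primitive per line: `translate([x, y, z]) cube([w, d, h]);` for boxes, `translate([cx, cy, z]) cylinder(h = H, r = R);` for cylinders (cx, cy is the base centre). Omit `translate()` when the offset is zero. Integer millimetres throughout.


translate([428, 589, 0]) cylinder(h = 13, r = 159);
translate([428, 589, 13]) cylinder(h = 183, r = 16);
translate([428, 589, 196]) cylinder(h = 13, r = 159);


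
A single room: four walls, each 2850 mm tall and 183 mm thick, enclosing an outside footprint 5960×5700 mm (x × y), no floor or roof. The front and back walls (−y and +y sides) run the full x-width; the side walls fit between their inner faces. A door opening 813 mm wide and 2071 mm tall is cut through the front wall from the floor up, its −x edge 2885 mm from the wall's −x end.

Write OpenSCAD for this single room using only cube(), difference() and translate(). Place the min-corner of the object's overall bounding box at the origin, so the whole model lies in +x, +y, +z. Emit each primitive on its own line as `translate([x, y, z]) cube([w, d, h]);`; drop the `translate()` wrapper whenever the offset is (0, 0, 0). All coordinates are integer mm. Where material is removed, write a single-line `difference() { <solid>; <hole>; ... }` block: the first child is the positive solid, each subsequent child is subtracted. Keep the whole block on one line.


difference() { cube([5960, 183, 2850]); translate([2885, 0, 0]) cube([813, 183, 2071]); }
translate([0, 5517, 0]) cube([5960, 183, 2850]);
translate([0, 183, 0]) cube([183, 5334, 2850]);
translate([5777, 183, 0]) cube([183, 5334, 2850]);


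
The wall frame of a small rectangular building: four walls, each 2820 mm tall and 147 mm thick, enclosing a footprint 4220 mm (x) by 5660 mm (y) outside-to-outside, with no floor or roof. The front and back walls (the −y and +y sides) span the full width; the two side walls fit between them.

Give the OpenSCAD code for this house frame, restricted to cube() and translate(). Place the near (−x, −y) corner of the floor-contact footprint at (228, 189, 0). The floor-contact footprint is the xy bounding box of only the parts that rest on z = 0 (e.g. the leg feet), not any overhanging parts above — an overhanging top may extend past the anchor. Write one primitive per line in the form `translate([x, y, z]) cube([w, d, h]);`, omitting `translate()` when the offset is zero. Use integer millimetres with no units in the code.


translate([228, 189, 0]) cube([4220, 147, 2820]);
translate([228, 5702, 0]) cube([4220, 147, 2820]);
translate([228, 336, 0]) cube([147, 5366, 2820]);
translate([4301, 336, 0]) cube([147, 5366, 2820]);


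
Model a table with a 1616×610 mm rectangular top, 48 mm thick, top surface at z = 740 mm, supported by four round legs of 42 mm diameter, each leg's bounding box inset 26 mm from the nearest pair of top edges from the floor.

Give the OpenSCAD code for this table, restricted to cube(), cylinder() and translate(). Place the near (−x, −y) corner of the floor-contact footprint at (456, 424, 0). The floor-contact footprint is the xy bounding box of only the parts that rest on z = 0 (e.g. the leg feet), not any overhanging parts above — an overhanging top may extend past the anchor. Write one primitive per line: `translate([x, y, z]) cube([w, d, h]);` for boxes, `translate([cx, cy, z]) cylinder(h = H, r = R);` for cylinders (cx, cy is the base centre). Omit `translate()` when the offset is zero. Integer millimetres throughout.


translate([430, 398, 692]) cube([1616, 610, 48]);
translate([477, 445, 0]) cylinder(h = 692, r = 21);
translate([1999, 445, 0]) cylinder(h = 692, r = 21);
translate([477, 961, 0]) cylinder(h = 692, r = 21);
translate([1999, 961, 0]) cylinder(h = 692, r = 21);


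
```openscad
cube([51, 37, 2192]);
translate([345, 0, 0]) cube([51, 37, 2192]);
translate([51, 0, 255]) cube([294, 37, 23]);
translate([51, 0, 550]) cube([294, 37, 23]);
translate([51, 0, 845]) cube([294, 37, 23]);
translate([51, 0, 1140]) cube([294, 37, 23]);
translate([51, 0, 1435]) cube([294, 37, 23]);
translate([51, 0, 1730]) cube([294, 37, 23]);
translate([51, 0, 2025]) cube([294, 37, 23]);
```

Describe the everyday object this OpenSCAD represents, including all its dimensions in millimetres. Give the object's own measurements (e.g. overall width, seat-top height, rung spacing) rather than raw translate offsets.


A straight ladder. Two 51×37 mm vertical rails, 2192 mm tall, stand 396 mm apart (outside-to-outside) with their front faces coplanar on the −y side. 7 rungs, each 37 mm deep and 23 mm tall, span between the inner faces of the rails, front faces flush with the rails. The lowest rung's underside is at z = 255 mm and rungs are spaced 295 mm apart (underside to underside).


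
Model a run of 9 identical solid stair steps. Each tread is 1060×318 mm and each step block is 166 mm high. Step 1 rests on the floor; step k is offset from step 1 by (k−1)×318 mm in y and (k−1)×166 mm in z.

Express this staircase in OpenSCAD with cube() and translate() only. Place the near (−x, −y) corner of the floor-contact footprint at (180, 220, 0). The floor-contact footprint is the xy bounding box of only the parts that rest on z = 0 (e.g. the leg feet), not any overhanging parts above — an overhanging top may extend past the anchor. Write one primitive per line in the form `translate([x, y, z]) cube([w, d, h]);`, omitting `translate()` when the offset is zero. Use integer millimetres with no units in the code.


translate([180, 220, 0]) cube([1060, 318, 166]);
translate([180, 538, 166]) cube([1060, 318, 166]);
translate([180, 856, 332]) cube([1060, 318, 166]);
translate([180, 1174, 498]) cube([1060, 318, 166]);
translate([180, 1492, 664]) cube([1060, 318, 166]);
translate([180, 1810, 830]) cube([1060, 318, 166]);
translate([180, 2128, 996]) cube([1060, 318, 166]);
translate([180, 2446, 1162]) cube([1060, 318, 166]);
translate([180, 2764, 1328]) cube([1060, 318, 166]);


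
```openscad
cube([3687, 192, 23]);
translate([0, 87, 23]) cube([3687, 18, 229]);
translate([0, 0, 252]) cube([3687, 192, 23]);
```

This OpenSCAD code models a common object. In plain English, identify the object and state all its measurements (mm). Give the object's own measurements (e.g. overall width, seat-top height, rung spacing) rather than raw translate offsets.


An I-beam lying along x, 3687 mm long. Overall section height 275 mm. Two flanges 192 mm wide (y) and 23 mm thick, one on the floor and one at the top; a web 18 mm thick runs between them, centred on the flange width.


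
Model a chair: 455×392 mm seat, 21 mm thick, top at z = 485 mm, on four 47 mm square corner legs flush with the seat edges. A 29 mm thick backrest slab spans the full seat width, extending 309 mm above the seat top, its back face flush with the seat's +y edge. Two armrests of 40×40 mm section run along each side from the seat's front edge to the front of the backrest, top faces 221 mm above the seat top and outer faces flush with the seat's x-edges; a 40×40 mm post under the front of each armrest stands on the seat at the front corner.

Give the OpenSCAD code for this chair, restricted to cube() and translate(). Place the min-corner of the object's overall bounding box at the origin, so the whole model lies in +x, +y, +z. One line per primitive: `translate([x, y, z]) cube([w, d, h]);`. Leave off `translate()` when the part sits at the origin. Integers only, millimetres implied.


translate([0, 0, 464]) cube([455, 392, 21]);
cube([47, 47, 464]);
translate([408, 0, 0]) cube([47, 47, 464]);
translate([0, 345, 0]) cube([47, 47, 464]);
translate([408, 345, 0]) cube([47, 47, 464]);
translate([0, 363, 485]) cube([455, 29, 309]);
translate([0, 0, 666]) cube([40, 363, 40]);
translate([415, 0, 666]) cube([40, 363, 40]);
translate([0, 0, 485]) cube([40, 40, 181]);
translate([415, 0, 485]) cube([40, 40, 181]);


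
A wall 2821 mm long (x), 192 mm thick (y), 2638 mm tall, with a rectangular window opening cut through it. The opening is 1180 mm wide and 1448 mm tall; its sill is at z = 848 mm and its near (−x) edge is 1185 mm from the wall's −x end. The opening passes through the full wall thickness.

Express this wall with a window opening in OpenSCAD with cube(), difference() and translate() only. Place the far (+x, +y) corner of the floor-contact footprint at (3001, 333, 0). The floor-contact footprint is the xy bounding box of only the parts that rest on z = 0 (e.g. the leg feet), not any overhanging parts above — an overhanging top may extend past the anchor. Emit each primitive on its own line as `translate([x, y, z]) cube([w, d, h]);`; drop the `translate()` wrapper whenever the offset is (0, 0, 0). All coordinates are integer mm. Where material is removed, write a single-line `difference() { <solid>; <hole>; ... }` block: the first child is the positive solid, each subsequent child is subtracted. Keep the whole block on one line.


difference() { translate([180, 141, 0]) cube([2821, 192, 2638]); translate([1365, 141, 848]) cube([1180, 192, 1448]); }
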